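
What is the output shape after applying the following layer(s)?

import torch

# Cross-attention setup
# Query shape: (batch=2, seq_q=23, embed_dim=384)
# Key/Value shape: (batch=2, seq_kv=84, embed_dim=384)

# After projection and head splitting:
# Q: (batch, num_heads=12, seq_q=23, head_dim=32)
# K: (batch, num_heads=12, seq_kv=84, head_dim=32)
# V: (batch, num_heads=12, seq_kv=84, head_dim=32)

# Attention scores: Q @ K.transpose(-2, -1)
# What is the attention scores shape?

Input shape: (2, 23, 384)
Output shape: (2, 12, 23, 84)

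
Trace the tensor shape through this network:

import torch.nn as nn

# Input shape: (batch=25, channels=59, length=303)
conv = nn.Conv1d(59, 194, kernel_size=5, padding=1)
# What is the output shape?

Input shape: (25, 59, 303)
Output shape: (25, 194, 301)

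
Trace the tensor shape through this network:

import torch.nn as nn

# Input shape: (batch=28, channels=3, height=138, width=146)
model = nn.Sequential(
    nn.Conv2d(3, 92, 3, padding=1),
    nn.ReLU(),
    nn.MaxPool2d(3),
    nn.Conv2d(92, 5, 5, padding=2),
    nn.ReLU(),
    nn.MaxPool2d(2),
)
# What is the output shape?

Input shape: (28, 3, 138, 146)
  -> after first Conv2d: (28, 92, 138, 146)
  -> after first MaxPool2d: (28, 92, 46, 48)
  -> after second Conv2d: (28, 5, 46, 48)
Output shape: (28, 5, 23, 24)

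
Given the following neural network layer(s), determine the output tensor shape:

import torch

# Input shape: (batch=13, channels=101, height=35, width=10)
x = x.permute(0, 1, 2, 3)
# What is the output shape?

Input shape: (13, 101, 35, 10)
Output shape: (13, 101, 35, 10)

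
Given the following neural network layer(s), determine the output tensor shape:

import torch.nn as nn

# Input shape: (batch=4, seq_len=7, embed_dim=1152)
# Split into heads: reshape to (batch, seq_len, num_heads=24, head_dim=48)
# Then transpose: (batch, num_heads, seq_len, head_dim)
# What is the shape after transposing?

Input shape: (4, 7, 1152)
  -> after reshape: (4, 7, 24, 48)
Output shape: (4, 24, 7, 48)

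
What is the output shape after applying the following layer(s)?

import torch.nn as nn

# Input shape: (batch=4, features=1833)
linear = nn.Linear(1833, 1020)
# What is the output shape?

Input shape: (4, 1833)
Output shape: (4, 1020)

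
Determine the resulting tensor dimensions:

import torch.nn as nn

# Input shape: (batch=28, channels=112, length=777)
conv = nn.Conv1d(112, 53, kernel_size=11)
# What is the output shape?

Input shape: (28, 112, 777)
Output shape: (28, 53, 767)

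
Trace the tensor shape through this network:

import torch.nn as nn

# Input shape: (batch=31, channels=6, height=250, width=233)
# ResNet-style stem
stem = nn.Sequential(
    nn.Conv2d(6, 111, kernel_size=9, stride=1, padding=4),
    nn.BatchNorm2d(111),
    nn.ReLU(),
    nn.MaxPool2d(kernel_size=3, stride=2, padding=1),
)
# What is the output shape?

Input shape: (31, 6, 250, 233)
  -> after Conv2d 9x9 stride=1: (31, 111, 250, 233)
Output shape: (31, 111, 125, 117)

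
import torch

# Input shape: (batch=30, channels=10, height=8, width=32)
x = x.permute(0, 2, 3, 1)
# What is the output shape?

Input shape: (30, 10, 8, 32)
Output shape: (30, 8, 32, 10)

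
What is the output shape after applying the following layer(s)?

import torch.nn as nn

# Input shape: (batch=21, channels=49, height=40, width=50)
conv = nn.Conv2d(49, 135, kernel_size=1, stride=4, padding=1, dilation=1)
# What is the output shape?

Input shape: (21, 49, 40, 50)
Output shape: (21, 135, 11, 13)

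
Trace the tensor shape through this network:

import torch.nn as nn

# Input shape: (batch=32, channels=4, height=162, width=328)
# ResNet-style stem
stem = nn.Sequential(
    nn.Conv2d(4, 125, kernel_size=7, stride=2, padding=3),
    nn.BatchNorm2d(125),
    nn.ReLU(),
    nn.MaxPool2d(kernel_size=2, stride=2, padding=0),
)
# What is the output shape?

Input shape: (32, 4, 162, 328)
  -> after Conv2d 7x7 stride=2: (32, 125, 81, 164)
Output shape: (32, 125, 40, 82)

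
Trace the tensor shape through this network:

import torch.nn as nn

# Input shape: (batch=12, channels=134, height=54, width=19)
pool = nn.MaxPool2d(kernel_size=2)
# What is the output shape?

Input shape: (12, 134, 54, 19)
Output shape: (12, 134, 27, 9)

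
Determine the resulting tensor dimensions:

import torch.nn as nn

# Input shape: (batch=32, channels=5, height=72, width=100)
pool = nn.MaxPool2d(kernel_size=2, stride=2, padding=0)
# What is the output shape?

Input shape: (32, 5, 72, 100)
Output shape: (32, 5, 36, 50)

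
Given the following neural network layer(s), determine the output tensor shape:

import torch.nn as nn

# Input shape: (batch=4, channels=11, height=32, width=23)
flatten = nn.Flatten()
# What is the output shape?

Input shape: (4, 11, 32, 23)
Output shape: (4, 8096)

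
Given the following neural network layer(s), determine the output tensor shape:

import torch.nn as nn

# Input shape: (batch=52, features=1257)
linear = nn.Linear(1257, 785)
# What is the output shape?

Input shape: (52, 1257)
Output shape: (52, 785)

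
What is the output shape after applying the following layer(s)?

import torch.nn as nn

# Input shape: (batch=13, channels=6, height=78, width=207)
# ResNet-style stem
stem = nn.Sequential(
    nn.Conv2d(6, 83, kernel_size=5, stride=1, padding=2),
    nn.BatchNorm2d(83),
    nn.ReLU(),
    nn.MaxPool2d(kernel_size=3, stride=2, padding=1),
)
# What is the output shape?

Input shape: (13, 6, 78, 207)
  -> after Conv2d 5x5 stride=1: (13, 83, 78, 207)
Output shape: (13, 83, 39, 104)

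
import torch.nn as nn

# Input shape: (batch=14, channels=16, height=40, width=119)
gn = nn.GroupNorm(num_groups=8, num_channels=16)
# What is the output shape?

Input shape: (14, 16, 40, 119)
Output shape: (14, 16, 40, 119)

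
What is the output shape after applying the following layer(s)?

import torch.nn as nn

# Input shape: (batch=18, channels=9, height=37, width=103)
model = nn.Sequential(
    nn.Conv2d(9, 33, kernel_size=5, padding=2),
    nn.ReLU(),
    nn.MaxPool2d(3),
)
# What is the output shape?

Input shape: (18, 9, 37, 103)
  -> after Conv2d: (18, 33, 37, 103)
  -> after ReLU: (18, 33, 37, 103)
Output shape: (18, 33, 12, 34)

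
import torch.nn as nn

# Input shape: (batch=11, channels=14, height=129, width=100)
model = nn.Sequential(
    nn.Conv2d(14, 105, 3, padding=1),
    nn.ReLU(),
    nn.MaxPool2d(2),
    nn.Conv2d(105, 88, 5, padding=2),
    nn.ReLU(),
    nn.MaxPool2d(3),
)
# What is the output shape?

Input shape: (11, 14, 129, 100)
  -> after first Conv2d: (11, 105, 129, 100)
  -> after first MaxPool2d: (11, 105, 64, 50)
  -> after second Conv2d: (11, 88, 64, 50)
Output shape: (11, 88, 21, 16)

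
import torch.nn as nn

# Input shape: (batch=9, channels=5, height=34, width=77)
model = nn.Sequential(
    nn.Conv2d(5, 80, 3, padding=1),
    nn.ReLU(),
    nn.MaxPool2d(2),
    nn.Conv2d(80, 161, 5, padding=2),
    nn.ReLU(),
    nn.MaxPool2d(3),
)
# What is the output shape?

Input shape: (9, 5, 34, 77)
  -> after first Conv2d: (9, 80, 34, 77)
  -> after first MaxPool2d: (9, 80, 17, 38)
  -> after second Conv2d: (9, 161, 17, 38)
Output shape: (9, 161, 5, 12)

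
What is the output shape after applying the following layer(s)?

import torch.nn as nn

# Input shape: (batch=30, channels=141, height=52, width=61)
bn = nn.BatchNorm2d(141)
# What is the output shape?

Input shape: (30, 141, 52, 61)
Output shape: (30, 141, 52, 61)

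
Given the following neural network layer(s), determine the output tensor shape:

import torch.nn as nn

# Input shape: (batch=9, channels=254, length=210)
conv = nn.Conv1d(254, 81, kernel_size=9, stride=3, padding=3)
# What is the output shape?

Input shape: (9, 254, 210)
Output shape: (9, 81, 70)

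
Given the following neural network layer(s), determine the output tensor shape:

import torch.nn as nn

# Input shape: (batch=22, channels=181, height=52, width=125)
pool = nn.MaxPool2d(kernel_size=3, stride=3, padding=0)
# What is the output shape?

Input shape: (22, 181, 52, 125)
Output shape: (22, 181, 17, 41)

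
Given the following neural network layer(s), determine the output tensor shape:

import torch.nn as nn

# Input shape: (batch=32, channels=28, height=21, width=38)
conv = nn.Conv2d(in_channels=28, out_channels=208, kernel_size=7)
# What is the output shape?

Input shape: (32, 28, 21, 38)
Output shape: (32, 208, 15, 32)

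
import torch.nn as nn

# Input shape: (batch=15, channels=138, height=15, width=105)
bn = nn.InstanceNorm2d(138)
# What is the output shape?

Input shape: (15, 138, 15, 105)
Output shape: (15, 138, 15, 105)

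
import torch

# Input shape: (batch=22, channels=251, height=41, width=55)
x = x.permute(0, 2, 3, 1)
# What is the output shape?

Input shape: (22, 251, 41, 55)
Output shape: (22, 41, 55, 251)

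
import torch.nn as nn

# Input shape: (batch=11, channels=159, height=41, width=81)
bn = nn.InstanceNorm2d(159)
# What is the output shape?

Input shape: (11, 159, 41, 81)
Output shape: (11, 159, 41, 81)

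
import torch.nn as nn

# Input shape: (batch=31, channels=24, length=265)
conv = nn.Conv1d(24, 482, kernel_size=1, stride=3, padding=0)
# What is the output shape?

Input shape: (31, 24, 265)
Output shape: (31, 482, 89)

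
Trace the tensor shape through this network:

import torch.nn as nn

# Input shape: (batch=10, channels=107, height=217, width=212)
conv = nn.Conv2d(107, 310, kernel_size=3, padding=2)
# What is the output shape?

Input shape: (10, 107, 217, 212)
Output shape: (10, 310, 219, 214)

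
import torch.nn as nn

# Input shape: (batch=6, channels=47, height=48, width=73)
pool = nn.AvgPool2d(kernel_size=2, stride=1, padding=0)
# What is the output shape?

Input shape: (6, 47, 48, 73)
Output shape: (6, 47, 47, 72)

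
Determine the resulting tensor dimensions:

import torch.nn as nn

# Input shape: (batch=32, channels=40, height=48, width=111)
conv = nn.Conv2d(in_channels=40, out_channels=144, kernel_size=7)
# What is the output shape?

Input shape: (32, 40, 48, 111)
Output shape: (32, 144, 42, 105)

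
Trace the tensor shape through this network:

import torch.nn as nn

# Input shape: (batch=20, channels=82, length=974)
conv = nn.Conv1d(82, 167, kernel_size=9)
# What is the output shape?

Input shape: (20, 82, 974)
Output shape: (20, 167, 966)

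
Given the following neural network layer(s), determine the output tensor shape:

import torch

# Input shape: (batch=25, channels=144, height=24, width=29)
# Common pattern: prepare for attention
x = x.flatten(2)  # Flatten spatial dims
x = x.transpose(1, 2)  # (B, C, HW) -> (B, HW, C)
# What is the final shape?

Input shape: (25, 144, 24, 29)
  -> after flatten(2): (25, 144, 696)
Output shape: (25, 696, 144)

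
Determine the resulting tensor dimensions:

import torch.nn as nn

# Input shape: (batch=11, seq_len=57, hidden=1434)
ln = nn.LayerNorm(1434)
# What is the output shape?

Input shape: (11, 57, 1434)
Output shape: (11, 57, 1434)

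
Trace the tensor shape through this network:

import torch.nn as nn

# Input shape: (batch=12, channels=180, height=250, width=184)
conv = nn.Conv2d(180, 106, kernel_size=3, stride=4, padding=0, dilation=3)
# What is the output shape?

Input shape: (12, 180, 250, 184)
Output shape: (12, 106, 61, 45)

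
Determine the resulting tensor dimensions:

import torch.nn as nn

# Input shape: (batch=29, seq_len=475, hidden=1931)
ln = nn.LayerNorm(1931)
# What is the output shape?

Input shape: (29, 475, 1931)
Output shape: (29, 475, 1931)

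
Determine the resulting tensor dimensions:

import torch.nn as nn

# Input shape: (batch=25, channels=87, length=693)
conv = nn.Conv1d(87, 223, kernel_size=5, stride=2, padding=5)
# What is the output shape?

Input shape: (25, 87, 693)
Output shape: (25, 223, 350)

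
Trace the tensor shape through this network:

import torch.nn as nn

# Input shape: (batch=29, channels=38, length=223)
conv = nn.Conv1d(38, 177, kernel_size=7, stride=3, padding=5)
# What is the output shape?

Input shape: (29, 38, 223)
Output shape: (29, 177, 76)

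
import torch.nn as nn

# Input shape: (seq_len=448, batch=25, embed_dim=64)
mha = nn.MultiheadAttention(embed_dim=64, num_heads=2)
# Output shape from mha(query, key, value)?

Input shape: (448, 25, 64)
Output shape: (448, 25, 64)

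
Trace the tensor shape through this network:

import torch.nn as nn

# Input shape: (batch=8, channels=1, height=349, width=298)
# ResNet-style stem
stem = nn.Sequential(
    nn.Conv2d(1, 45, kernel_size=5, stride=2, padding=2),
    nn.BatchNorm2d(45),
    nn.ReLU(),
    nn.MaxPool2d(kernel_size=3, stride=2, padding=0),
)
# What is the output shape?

Input shape: (8, 1, 349, 298)
  -> after Conv2d 5x5 stride=2: (8, 45, 175, 149)
Output shape: (8, 45, 87, 74)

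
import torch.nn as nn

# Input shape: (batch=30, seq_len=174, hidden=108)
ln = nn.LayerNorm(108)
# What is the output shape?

Input shape: (30, 174, 108)
Output shape: (30, 174, 108)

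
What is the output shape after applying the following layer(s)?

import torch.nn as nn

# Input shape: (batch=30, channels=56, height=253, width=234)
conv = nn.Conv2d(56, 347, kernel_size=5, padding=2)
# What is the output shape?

Input shape: (30, 56, 253, 234)
Output shape: (30, 347, 253, 234)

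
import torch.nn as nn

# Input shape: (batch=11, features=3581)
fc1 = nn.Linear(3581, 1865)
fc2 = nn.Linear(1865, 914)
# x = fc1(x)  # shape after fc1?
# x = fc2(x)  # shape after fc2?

Input shape: (11, 3581)
  -> after fc1: (11, 1865)
Output shape: (11, 914)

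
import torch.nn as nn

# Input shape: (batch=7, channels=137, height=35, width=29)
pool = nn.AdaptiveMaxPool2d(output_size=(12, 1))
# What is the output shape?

Input shape: (7, 137, 35, 29)
Output shape: (7, 137, 12, 1)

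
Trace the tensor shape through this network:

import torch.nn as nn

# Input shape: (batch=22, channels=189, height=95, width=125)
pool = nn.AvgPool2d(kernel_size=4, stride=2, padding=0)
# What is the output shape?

Input shape: (22, 189, 95, 125)
Output shape: (22, 189, 46, 61)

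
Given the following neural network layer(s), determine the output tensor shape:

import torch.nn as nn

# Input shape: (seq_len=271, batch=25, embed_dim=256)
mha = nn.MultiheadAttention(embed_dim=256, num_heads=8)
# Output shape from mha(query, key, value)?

Input shape: (271, 25, 256)
Output shape: (271, 25, 256)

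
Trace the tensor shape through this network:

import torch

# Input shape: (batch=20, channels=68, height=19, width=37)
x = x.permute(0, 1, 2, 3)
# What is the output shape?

Input shape: (20, 68, 19, 37)
Output shape: (20, 68, 19, 37)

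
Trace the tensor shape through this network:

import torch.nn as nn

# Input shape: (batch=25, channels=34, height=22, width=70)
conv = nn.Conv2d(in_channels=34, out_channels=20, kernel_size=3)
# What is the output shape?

Input shape: (25, 34, 22, 70)
Output shape: (25, 20, 20, 68)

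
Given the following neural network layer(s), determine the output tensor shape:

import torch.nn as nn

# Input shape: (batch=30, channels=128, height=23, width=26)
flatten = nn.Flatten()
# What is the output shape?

Input shape: (30, 128, 23, 26)
Output shape: (30, 76544)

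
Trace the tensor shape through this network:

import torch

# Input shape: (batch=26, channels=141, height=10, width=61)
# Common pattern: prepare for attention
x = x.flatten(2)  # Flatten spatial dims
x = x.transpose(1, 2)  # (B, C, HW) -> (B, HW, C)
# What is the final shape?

Input shape: (26, 141, 10, 61)
  -> after flatten(2): (26, 141, 610)
Output shape: (26, 610, 141)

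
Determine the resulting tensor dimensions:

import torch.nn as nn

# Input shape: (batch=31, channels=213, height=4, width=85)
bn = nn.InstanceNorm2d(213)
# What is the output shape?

Input shape: (31, 213, 4, 85)
Output shape: (31, 213, 4, 85)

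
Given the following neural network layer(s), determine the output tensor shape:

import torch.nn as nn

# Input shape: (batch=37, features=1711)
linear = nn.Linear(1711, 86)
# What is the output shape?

Input shape: (37, 1711)
Output shape: (37, 86)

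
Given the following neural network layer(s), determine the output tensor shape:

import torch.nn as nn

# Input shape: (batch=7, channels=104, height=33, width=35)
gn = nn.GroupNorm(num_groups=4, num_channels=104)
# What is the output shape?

Input shape: (7, 104, 33, 35)
Output shape: (7, 104, 33, 35)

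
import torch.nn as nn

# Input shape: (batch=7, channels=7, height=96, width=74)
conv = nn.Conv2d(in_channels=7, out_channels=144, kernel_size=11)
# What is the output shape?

Input shape: (7, 7, 96, 74)
Output shape: (7, 144, 86, 64)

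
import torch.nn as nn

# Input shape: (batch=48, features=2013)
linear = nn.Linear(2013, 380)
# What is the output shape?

Input shape: (48, 2013)
Output shape: (48, 380)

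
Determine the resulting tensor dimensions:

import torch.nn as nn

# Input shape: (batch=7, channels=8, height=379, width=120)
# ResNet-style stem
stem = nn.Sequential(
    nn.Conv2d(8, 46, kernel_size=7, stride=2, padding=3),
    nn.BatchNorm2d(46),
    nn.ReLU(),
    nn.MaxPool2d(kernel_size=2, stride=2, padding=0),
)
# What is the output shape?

Input shape: (7, 8, 379, 120)
  -> after Conv2d 7x7 stride=2: (7, 46, 190, 60)
Output shape: (7, 46, 95, 30)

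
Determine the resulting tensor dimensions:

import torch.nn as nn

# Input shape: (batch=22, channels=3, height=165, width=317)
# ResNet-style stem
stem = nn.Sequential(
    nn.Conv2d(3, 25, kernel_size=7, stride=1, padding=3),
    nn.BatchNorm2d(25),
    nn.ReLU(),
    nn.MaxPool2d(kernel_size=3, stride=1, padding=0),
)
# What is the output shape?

Input shape: (22, 3, 165, 317)
  -> after Conv2d 7x7 stride=1: (22, 25, 165, 317)
Output shape: (22, 25, 163, 315)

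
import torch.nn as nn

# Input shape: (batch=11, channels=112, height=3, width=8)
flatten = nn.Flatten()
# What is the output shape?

Input shape: (11, 112, 3, 8)
Output shape: (11, 2688)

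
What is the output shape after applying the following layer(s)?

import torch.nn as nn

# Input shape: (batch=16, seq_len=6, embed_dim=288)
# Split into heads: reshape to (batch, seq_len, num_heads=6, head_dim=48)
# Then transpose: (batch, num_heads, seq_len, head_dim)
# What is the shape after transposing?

Input shape: (16, 6, 288)
  -> after reshape: (16, 6, 6, 48)
Output shape: (16, 6, 6, 48)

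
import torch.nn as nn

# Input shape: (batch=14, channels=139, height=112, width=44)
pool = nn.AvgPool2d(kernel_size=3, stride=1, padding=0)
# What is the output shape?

Input shape: (14, 139, 112, 44)
Output shape: (14, 139, 110, 42)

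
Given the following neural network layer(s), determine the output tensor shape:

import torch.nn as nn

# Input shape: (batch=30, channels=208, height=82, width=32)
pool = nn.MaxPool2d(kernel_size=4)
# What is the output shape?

Input shape: (30, 208, 82, 32)
Output shape: (30, 208, 20, 8)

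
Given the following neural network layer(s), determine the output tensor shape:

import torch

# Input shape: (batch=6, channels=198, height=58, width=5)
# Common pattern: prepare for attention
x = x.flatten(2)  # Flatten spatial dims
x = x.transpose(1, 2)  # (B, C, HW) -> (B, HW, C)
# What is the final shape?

Input shape: (6, 198, 58, 5)
  -> after flatten(2): (6, 198, 290)
Output shape: (6, 290, 198)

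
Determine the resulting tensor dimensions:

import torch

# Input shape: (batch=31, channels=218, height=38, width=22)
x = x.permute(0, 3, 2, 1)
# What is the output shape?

Input shape: (31, 218, 38, 22)
Output shape: (31, 22, 38, 218)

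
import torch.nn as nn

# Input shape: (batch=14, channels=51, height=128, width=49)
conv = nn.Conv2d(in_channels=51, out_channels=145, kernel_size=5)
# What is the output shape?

Input shape: (14, 51, 128, 49)
Output shape: (14, 145, 124, 45)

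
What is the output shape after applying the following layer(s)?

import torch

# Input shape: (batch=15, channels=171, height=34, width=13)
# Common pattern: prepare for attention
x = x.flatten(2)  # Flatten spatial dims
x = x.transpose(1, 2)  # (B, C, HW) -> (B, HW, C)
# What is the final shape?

Input shape: (15, 171, 34, 13)
  -> after flatten(2): (15, 171, 442)
Output shape: (15, 442, 171)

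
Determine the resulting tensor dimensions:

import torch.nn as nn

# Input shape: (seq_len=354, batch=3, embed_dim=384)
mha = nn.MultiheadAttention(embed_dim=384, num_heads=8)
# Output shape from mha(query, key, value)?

Input shape: (354, 3, 384)
Output shape: (354, 3, 384)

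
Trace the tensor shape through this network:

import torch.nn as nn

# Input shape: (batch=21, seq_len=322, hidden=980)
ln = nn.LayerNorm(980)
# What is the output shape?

Input shape: (21, 322, 980)
Output shape: (21, 322, 980)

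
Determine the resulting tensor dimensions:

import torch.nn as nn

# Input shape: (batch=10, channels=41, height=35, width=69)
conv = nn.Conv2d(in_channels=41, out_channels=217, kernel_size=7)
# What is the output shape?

Input shape: (10, 41, 35, 69)
Output shape: (10, 217, 29, 63)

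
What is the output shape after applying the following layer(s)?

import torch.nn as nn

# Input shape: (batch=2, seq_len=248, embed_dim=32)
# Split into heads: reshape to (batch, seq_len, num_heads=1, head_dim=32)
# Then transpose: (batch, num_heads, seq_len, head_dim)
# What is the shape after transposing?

Input shape: (2, 248, 32)
  -> after reshape: (2, 248, 1, 32)
Output shape: (2, 1, 248, 32)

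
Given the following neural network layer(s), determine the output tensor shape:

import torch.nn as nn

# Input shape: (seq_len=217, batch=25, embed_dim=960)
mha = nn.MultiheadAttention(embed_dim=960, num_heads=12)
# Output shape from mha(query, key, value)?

Input shape: (217, 25, 960)
Output shape: (217, 25, 960)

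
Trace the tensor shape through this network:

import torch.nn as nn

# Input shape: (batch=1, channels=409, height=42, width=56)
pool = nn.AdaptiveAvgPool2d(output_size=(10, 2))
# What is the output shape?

Input shape: (1, 409, 42, 56)
Output shape: (1, 409, 10, 2)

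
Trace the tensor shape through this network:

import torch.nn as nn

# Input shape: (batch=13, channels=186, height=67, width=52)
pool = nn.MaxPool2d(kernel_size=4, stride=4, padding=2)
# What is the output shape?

Input shape: (13, 186, 67, 52)
Output shape: (13, 186, 17, 14)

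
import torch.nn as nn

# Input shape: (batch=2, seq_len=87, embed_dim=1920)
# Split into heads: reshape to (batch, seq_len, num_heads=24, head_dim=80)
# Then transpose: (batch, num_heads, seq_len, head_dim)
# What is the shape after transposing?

Input shape: (2, 87, 1920)
  -> after reshape: (2, 87, 24, 80)
Output shape: (2, 24, 87, 80)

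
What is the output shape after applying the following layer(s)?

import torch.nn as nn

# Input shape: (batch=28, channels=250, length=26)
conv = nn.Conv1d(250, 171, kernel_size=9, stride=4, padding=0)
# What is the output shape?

Input shape: (28, 250, 26)
Output shape: (28, 171, 5)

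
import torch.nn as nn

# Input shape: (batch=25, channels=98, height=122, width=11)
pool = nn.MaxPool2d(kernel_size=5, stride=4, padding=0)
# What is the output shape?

Input shape: (25, 98, 122, 11)
Output shape: (25, 98, 30, 2)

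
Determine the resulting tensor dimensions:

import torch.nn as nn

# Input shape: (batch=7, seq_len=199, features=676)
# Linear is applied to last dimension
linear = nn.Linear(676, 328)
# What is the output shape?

Input shape: (7, 199, 676)
Output shape: (7, 199, 328)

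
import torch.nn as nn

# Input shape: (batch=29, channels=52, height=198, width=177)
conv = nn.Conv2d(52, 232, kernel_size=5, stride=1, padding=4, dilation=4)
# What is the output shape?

Input shape: (29, 52, 198, 177)
Output shape: (29, 232, 190, 169)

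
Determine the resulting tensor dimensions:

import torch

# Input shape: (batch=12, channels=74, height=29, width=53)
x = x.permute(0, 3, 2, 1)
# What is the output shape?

Input shape: (12, 74, 29, 53)
Output shape: (12, 53, 29, 74)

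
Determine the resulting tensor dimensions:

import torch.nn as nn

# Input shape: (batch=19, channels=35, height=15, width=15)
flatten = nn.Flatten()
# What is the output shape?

Input shape: (19, 35, 15, 15)
Output shape: (19, 7875)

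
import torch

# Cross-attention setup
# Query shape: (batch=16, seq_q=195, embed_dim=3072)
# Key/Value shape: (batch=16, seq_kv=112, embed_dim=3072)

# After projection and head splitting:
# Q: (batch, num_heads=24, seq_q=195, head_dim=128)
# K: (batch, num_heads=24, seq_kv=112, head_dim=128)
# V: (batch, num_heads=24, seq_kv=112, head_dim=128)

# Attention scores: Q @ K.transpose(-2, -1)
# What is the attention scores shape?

Input shape: (16, 195, 3072)
Output shape: (16, 24, 195, 112)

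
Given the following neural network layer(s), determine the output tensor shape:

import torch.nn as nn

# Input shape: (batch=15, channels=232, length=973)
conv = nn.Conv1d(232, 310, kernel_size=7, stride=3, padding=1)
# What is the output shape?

Input shape: (15, 232, 973)
Output shape: (15, 310, 323)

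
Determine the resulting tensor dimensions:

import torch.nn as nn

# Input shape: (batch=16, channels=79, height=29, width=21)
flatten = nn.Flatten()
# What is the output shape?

Input shape: (16, 79, 29, 21)
Output shape: (16, 48111)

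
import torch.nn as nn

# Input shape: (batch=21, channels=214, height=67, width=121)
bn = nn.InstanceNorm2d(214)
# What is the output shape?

Input shape: (21, 214, 67, 121)
Output shape: (21, 214, 67, 121)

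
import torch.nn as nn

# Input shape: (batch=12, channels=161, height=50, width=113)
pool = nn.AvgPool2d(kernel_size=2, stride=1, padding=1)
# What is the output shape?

Input shape: (12, 161, 50, 113)
Output shape: (12, 161, 51, 114)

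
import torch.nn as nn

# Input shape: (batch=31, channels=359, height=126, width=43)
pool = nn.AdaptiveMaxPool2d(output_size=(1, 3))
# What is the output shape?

Input shape: (31, 359, 126, 43)
Output shape: (31, 359, 1, 3)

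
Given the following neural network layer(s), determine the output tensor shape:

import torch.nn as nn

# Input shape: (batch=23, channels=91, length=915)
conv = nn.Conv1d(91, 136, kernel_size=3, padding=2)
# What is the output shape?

Input shape: (23, 91, 915)
Output shape: (23, 136, 917)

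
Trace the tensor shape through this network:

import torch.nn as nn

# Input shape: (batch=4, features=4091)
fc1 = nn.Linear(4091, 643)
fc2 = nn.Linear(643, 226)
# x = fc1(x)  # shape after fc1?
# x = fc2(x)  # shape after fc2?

Input shape: (4, 4091)
  -> after fc1: (4, 643)
Output shape: (4, 226)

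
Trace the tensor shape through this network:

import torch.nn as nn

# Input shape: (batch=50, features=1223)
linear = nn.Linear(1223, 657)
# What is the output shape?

Input shape: (50, 1223)
Output shape: (50, 657)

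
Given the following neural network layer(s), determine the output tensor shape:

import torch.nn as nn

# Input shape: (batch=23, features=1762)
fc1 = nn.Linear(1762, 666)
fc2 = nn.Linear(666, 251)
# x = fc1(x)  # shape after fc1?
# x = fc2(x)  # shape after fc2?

Input shape: (23, 1762)
  -> after fc1: (23, 666)
Output shape: (23, 251)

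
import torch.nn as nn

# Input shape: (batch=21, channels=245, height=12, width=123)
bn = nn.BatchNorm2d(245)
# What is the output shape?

Input shape: (21, 245, 12, 123)
Output shape: (21, 245, 12, 123)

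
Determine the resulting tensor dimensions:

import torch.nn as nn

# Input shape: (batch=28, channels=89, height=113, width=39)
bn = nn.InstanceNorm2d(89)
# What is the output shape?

Input shape: (28, 89, 113, 39)
Output shape: (28, 89, 113, 39)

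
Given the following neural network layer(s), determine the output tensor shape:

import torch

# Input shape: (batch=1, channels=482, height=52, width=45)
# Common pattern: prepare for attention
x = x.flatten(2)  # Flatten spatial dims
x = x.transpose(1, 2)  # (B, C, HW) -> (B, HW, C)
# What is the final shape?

Input shape: (1, 482, 52, 45)
  -> after flatten(2): (1, 482, 2340)
Output shape: (1, 2340, 482)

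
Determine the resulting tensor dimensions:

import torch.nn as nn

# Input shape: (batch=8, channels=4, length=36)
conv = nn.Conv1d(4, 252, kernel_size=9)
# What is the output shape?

Input shape: (8, 4, 36)
Output shape: (8, 252, 28)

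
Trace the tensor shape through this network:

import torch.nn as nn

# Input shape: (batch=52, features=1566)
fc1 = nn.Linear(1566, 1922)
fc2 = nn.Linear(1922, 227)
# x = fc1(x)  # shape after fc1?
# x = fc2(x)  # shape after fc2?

Input shape: (52, 1566)
  -> after fc1: (52, 1922)
Output shape: (52, 227)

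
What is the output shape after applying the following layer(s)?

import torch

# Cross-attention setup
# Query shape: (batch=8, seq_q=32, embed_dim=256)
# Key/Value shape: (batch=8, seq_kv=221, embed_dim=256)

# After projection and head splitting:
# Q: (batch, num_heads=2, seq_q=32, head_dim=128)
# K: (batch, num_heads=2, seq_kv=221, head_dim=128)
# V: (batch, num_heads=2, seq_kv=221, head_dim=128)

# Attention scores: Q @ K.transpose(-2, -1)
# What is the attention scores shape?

Input shape: (8, 32, 256)
Output shape: (8, 2, 32, 221)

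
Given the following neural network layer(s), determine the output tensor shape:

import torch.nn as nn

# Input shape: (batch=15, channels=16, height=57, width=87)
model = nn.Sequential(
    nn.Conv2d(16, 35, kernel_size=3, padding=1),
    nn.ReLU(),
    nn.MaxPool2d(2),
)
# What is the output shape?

Input shape: (15, 16, 57, 87)
  -> after Conv2d: (15, 35, 57, 87)
  -> after ReLU: (15, 35, 57, 87)
Output shape: (15, 35, 28, 43)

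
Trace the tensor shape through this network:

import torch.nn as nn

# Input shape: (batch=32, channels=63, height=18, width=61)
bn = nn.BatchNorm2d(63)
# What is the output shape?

Input shape: (32, 63, 18, 61)
Output shape: (32, 63, 18, 61)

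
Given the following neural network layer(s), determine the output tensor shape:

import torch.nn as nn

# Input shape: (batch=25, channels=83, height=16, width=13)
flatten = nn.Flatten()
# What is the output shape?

Input shape: (25, 83, 16, 13)
Output shape: (25, 17264)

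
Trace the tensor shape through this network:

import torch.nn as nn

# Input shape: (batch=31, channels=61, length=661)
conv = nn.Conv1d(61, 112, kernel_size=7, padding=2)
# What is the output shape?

Input shape: (31, 61, 661)
Output shape: (31, 112, 659)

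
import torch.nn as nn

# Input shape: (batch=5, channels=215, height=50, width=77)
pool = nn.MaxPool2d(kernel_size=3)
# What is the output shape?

Input shape: (5, 215, 50, 77)
Output shape: (5, 215, 16, 25)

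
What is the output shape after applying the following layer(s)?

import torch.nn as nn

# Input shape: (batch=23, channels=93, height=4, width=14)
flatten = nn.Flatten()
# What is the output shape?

Input shape: (23, 93, 4, 14)
Output shape: (23, 5208)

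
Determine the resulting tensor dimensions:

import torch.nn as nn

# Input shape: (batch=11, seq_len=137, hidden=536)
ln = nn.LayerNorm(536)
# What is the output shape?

Input shape: (11, 137, 536)
Output shape: (11, 137, 536)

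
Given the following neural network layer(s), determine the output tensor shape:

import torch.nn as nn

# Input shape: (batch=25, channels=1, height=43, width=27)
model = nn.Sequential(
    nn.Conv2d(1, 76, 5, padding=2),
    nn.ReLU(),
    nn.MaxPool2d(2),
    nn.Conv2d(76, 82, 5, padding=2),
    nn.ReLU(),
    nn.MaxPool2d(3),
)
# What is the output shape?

Input shape: (25, 1, 43, 27)
  -> after first Conv2d: (25, 76, 43, 27)
  -> after first MaxPool2d: (25, 76, 21, 13)
  -> after second Conv2d: (25, 82, 21, 13)
Output shape: (25, 82, 7, 4)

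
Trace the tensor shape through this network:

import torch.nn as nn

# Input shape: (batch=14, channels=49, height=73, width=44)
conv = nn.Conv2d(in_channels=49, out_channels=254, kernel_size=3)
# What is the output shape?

Input shape: (14, 49, 73, 44)
Output shape: (14, 254, 71, 42)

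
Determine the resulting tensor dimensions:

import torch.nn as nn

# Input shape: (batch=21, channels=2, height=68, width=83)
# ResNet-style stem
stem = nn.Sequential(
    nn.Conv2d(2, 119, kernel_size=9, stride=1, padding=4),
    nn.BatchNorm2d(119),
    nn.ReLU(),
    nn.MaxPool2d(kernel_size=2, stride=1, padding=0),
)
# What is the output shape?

Input shape: (21, 2, 68, 83)
  -> after Conv2d 9x9 stride=1: (21, 119, 68, 83)
Output shape: (21, 119, 67, 82)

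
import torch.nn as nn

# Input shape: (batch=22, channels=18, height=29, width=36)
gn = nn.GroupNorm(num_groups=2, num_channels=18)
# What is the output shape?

Input shape: (22, 18, 29, 36)
Output shape: (22, 18, 29, 36)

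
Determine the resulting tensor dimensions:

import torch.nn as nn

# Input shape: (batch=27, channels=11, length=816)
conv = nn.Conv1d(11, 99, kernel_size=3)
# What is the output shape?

Input shape: (27, 11, 816)
Output shape: (27, 99, 814)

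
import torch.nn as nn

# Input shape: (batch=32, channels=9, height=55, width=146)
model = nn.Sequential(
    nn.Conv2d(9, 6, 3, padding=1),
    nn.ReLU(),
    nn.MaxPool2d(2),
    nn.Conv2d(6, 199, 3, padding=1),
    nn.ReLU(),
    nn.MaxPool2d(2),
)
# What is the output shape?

Input shape: (32, 9, 55, 146)
  -> after first Conv2d: (32, 6, 55, 146)
  -> after first MaxPool2d: (32, 6, 27, 73)
  -> after second Conv2d: (32, 199, 27, 73)
Output shape: (32, 199, 13, 36)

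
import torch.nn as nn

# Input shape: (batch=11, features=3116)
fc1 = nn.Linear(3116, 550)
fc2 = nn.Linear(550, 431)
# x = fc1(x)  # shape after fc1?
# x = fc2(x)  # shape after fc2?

Input shape: (11, 3116)
  -> after fc1: (11, 550)
Output shape: (11, 431)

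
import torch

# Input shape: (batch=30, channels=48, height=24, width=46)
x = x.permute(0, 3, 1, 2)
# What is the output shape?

Input shape: (30, 48, 24, 46)
Output shape: (30, 46, 48, 24)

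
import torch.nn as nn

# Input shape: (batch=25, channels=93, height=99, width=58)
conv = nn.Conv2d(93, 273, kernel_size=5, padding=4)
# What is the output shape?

Input shape: (25, 93, 99, 58)
Output shape: (25, 273, 103, 62)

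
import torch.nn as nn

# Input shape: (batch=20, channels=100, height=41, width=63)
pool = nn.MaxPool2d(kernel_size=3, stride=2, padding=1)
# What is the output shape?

Input shape: (20, 100, 41, 63)
Output shape: (20, 100, 21, 32)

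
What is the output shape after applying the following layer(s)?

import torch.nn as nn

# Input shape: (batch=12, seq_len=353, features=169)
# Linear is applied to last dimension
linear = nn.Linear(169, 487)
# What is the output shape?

Input shape: (12, 353, 169)
Output shape: (12, 353, 487)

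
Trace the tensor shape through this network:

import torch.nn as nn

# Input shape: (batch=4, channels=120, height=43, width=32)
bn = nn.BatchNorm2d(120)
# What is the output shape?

Input shape: (4, 120, 43, 32)
Output shape: (4, 120, 43, 32)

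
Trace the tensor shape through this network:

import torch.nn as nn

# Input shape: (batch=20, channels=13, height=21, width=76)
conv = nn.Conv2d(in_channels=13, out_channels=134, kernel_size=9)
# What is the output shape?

Input shape: (20, 13, 21, 76)
Output shape: (20, 134, 13, 68)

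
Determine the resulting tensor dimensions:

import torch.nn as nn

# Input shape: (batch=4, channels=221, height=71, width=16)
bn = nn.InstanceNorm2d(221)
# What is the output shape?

Input shape: (4, 221, 71, 16)
Output shape: (4, 221, 71, 16)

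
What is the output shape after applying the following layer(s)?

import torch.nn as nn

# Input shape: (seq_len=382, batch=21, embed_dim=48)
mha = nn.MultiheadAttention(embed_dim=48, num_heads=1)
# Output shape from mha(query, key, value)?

Input shape: (382, 21, 48)
Output shape: (382, 21, 48)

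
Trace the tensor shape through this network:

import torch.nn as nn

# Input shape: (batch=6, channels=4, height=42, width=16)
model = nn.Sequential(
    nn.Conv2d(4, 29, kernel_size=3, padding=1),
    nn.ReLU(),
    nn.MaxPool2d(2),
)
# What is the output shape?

Input shape: (6, 4, 42, 16)
  -> after Conv2d: (6, 29, 42, 16)
  -> after ReLU: (6, 29, 42, 16)
Output shape: (6, 29, 21, 8)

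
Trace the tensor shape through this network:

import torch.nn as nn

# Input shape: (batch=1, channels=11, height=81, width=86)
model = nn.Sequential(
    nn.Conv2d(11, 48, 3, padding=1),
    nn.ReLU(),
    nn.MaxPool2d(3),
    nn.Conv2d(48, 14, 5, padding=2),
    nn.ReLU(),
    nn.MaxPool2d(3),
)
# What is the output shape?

Input shape: (1, 11, 81, 86)
  -> after first Conv2d: (1, 48, 81, 86)
  -> after first MaxPool2d: (1, 48, 27, 28)
  -> after second Conv2d: (1, 14, 27, 28)
Output shape: (1, 14, 9, 9)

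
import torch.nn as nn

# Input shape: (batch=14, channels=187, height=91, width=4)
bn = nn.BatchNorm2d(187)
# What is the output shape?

Input shape: (14, 187, 91, 4)
Output shape: (14, 187, 91, 4)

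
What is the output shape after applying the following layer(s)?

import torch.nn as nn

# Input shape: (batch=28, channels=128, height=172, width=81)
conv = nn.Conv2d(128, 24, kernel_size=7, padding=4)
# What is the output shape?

Input shape: (28, 128, 172, 81)
Output shape: (28, 24, 174, 83)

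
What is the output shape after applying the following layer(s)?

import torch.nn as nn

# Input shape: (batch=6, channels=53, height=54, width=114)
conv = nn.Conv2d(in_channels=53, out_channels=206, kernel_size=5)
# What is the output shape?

Input shape: (6, 53, 54, 114)
Output shape: (6, 206, 50, 110)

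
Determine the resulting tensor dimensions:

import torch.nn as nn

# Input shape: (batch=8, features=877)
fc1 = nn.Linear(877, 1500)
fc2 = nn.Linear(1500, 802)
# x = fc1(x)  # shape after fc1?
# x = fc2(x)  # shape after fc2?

Input shape: (8, 877)
  -> after fc1: (8, 1500)
Output shape: (8, 802)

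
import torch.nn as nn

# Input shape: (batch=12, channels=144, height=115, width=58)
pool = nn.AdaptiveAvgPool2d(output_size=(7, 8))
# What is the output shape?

Input shape: (12, 144, 115, 58)
Output shape: (12, 144, 7, 8)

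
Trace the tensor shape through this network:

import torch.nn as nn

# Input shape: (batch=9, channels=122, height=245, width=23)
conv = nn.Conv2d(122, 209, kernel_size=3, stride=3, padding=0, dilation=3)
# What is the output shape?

Input shape: (9, 122, 245, 23)
Output shape: (9, 209, 80, 6)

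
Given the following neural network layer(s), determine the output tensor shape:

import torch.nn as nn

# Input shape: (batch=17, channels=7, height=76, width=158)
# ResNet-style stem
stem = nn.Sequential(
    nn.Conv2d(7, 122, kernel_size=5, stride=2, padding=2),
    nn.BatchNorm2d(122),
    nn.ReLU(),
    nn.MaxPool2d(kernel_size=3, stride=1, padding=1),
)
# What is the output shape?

Input shape: (17, 7, 76, 158)
  -> after Conv2d 5x5 stride=2: (17, 122, 38, 79)
Output shape: (17, 122, 38, 79)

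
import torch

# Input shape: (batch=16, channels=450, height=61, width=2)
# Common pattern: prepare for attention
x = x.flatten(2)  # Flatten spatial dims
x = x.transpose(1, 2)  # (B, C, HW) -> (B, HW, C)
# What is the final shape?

Input shape: (16, 450, 61, 2)
  -> after flatten(2): (16, 450, 122)
Output shape: (16, 122, 450)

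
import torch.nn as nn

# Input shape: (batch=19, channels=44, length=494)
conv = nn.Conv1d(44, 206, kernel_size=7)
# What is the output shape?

Input shape: (19, 44, 494)
Output shape: (19, 206, 488)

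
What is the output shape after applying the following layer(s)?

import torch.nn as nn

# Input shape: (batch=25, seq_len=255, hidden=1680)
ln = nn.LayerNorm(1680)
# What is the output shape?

Input shape: (25, 255, 1680)
Output shape: (25, 255, 1680)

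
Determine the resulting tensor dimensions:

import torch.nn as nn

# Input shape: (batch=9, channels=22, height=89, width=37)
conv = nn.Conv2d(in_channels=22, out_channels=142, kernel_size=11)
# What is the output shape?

Input shape: (9, 22, 89, 37)
Output shape: (9, 142, 79, 27)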